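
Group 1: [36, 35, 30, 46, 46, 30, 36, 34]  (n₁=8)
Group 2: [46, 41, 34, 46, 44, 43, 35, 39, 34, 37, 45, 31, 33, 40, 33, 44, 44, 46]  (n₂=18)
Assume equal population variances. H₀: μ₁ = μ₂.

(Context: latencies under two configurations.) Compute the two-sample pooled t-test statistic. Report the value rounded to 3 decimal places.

test statistic = -1.304

x̄₁=36.625, s₁=6.255, n₁=8
x̄₂=39.722, s₂=5.289, n₂=18
s_p² = [7·6.255² + 17·5.289²]/24 = 31.2286
SE = √(s_p²·(1/8+1/18)) = 2.3746
t = (36.625−39.722)/2.3746 = -1.3043
df = 24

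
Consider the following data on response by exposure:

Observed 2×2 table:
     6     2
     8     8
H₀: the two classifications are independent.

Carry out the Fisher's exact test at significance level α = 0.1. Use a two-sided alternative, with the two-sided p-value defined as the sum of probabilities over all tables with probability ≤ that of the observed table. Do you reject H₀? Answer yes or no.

reject H₀: no

Margins: r₁=8, r₂=16, c₁=14, c₂=10, n=24
p_obs = C(8,6)·C(16,8)/C(24,14); sum pmf over tables with pmf ≤ p_obs
p-value (two-sided) = 0.38754
At α=0.1: p ≥ α → fail to reject H₀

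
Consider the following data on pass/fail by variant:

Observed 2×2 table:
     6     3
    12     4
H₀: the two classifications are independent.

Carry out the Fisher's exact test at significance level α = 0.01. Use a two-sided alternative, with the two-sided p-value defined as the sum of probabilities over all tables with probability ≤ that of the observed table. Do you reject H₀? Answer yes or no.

reject H₀: no

Margins: r₁=9, r₂=16, c₁=18, c₂=7, n=25
p_obs = C(9,6)·C(16,12)/C(25,18); sum pmf over tables with pmf ≤ p_obs
p-value (two-sided) = 0.67288
At α=0.01: p ≥ α → fail to reject H₀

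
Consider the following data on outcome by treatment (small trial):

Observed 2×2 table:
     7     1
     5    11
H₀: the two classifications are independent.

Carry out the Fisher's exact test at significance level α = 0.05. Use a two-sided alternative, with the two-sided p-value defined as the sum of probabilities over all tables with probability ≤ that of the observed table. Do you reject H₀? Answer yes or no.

Margins: r₁=8, r₂=16, c₁=12, c₂=12, n=24
p_obs = C(8,7)·C(16,5)/C(24,12); sum pmf over tables with pmf ≤ p_obs
p-value (two-sided) = 0.02719
At α=0.05: p < α → reject H₀

reject H₀: yes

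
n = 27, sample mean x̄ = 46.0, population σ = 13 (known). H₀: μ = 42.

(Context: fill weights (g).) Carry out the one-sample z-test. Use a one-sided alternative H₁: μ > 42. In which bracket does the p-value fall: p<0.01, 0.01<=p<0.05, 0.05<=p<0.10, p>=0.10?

SE = σ/√n = 13/√27 = 2.5019
z = (x̄−μ₀)/SE = (46.0−42)/2.5019 = 1.5988
p-value (one-sided, H₁ greater) = 0.05493
→ bracket: 0.05<=p<0.10

p-value bracket: 0.05<=p<0.10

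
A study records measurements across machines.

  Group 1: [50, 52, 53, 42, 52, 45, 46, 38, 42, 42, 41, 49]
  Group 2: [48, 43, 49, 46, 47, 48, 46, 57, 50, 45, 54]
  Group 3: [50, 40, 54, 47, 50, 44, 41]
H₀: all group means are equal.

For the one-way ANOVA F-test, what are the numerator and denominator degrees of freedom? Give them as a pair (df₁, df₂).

k = 3 groups, N = 30 total
df = (k−1, N−k) = (3−1, 30−3) = (2, 27)

degrees of freedom = [2, 27]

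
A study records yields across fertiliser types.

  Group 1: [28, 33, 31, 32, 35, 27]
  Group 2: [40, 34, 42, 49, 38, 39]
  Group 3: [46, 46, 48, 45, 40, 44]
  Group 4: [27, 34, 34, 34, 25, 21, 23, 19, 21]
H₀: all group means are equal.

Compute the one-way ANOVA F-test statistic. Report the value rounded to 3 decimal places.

test statistic = 22.649

Group means [31.00, 40.33, 44.83, 26.44], grand mean 34.630
SSB = Σnᵢ(x̄ᵢ−x̄)² = 1501.907; SSW = ΣΣ(x−x̄ᵢ)² = 508.389
MSB = 1501.907/3 = 500.6358; MSW = 508.389/23 = 22.1039
F = MSB/MSW = 22.6492
df = (3, 23)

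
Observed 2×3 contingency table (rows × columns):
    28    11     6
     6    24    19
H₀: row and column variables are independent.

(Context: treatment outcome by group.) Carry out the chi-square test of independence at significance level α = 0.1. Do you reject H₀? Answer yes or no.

reject H₀: yes

Row totals [45, 49], col totals [34, 35, 25], n=94
χ² = (28−16.28)²/16.28 + (11−16.76)²/16.76 + (6−11.97)²/11.97 + (6−17.72)²/17.72 + (24−18.24)²/18.24 + (19−13.03)²/13.03 = 25.7002
df = 2
p-value (upper-tail) = 0.00000
At α=0.1: p < α → reject H₀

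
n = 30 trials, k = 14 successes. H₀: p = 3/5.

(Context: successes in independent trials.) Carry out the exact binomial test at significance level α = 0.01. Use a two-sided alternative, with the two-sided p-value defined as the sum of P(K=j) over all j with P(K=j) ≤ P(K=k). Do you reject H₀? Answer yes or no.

reject H₀: no

Exact binomial: n=30, k=14, p₀=3/5=0.6000
P(X=j) = C(n,j)·p₀^j·(1−p₀)^(n−j); p = Σ P(X=j) over j with P(X=j) ≤ P(X=14)
p-value (two-sided) = 0.14058
At α=0.01: p ≥ α → fail to reject H₀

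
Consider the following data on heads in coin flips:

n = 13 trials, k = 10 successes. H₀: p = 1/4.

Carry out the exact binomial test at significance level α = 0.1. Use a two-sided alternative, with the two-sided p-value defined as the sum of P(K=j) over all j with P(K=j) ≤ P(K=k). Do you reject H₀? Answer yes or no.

reject H₀: yes

Exact binomial: n=13, k=10, p₀=1/4=0.2500
P(X=j) = C(n,j)·p₀^j·(1−p₀)^(n−j); p = Σ P(X=j) over j with P(X=j) ≤ P(X=10)
p-value (two-sided) = 0.00013
At α=0.1: p < α → reject H₀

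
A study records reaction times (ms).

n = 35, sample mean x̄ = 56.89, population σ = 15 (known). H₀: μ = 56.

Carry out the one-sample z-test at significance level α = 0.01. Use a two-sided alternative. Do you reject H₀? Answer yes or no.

SE = σ/√n = 15/√35 = 2.5355
z = (x̄−μ₀)/SE = (56.89−56)/2.5355 = 0.3510
p-value (two-sided) = 0.72557
At α=0.01: p ≥ α → fail to reject H₀

reject H₀: no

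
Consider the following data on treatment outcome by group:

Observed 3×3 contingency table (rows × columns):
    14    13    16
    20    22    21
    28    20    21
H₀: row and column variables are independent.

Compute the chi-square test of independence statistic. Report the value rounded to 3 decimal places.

Row totals [43, 63, 69], col totals [62, 55, 58], n=175
χ² = (14−15.23)²/15.23 + (13−13.51)²/13.51 + (16−14.25)²/14.25 + (20−22.32)²/22.32 + (22−19.80)²/19.80 + (21−20.88)²/20.88 + (28−24.45)²/24.45 + (20−21.69)²/21.69 + (21−22.87)²/22.87 = 1.6209
df = 4

test statistic = 1.621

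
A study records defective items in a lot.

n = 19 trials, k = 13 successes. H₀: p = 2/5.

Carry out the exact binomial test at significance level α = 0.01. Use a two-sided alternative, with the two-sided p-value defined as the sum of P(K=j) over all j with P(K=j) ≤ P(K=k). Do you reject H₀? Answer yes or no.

Exact binomial: n=19, k=13, p₀=2/5=0.4000
P(X=j) = C(n,j)·p₀^j·(1−p₀)^(n−j); p = Σ P(X=j) over j with P(X=j) ≤ P(X=13)
p-value (two-sided) = 0.01703
At α=0.01: p ≥ α → fail to reject H₀

reject H₀: no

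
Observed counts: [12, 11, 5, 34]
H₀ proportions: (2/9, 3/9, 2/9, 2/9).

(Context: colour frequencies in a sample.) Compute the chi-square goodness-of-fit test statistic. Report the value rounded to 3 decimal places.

n = 62; E_i = n·p_i = [13.78, 20.67, 13.78, 13.78]
χ² = (12−13.78)²/13.78 + (11−20.67)²/20.67 + (5−13.78)²/13.78 + (34−13.78)²/13.78 = 40.0242
df = 3

test statistic = 40.024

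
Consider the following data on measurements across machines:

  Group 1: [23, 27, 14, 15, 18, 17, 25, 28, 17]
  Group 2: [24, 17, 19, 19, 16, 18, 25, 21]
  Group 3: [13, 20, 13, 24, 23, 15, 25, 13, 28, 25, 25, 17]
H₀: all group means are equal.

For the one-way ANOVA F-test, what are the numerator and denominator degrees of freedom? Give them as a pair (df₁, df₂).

degrees of freedom = [2, 26]

k = 3 groups, N = 29 total
df = (k−1, N−k) = (3−1, 29−3) = (2, 26)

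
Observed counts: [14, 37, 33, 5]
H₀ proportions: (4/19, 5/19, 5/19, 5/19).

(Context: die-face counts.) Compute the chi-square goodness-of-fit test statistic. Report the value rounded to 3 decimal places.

test statistic = 27.476

n = 89; E_i = n·p_i = [18.74, 23.42, 23.42, 23.42]
χ² = (14−18.74)²/18.74 + (37−23.42)²/23.42 + (33−23.42)²/23.42 + (5−23.42)²/23.42 = 27.4764
df = 3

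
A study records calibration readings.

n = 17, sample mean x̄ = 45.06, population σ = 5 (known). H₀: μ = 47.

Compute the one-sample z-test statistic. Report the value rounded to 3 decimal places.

SE = σ/√n = 5/√17 = 1.2127
z = (x̄−μ₀)/SE = (45.06−47)/1.2127 = -1.5998

test statistic = -1.600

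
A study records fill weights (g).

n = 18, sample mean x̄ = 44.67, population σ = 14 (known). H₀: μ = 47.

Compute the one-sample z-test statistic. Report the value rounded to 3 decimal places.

SE = σ/√n = 14/√18 = 3.2998
z = (x̄−μ₀)/SE = (44.67−47)/3.2998 = -0.7061

test statistic = -0.706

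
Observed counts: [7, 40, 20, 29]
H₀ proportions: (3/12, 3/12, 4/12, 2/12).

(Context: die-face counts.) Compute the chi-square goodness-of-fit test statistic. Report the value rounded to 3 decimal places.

test statistic = 37.771

n = 96; E_i = n·p_i = [24.00, 24.00, 32.00, 16.00]
χ² = (7−24.00)²/24.00 + (40−24.00)²/24.00 + (20−32.00)²/32.00 + (29−16.00)²/16.00 = 37.7708
df = 3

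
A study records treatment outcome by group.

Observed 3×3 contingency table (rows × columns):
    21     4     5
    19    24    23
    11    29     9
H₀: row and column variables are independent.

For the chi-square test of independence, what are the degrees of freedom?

degrees of freedom = 4

df = (r−1)(c−1) = (3−1)·(3−1) = 4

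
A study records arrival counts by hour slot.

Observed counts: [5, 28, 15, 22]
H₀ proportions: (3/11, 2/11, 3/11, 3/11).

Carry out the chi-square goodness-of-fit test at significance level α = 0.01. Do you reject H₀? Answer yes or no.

reject H₀: yes

n = 70; E_i = n·p_i = [19.09, 12.73, 19.09, 19.09]
χ² = (5−19.09)²/19.09 + (28−12.73)²/12.73 + (15−19.09)²/19.09 + (22−19.09)²/19.09 = 30.0476
df = 3
p-value (upper-tail) = 0.00000
At α=0.01: p < α → reject H₀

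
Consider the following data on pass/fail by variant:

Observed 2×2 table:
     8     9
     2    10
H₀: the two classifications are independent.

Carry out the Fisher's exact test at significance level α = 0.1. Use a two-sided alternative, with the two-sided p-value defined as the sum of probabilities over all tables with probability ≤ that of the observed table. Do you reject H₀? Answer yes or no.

reject H₀: no

Margins: r₁=17, r₂=12, c₁=10, c₂=19, n=29
p_obs = C(17,8)·C(12,2)/C(29,10); sum pmf over tables with pmf ≤ p_obs
p-value (two-sided) = 0.12608
At α=0.1: p ≥ α → fail to reject H₀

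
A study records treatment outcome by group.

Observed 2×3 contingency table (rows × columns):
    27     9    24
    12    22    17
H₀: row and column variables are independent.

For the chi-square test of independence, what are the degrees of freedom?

df = (r−1)(c−1) = (2−1)·(3−1) = 2

degrees of freedom = 2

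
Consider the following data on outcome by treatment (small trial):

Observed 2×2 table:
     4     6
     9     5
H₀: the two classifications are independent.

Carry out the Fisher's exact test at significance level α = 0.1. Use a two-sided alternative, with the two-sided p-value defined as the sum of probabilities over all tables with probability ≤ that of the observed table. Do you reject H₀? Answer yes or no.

Margins: r₁=10, r₂=14, c₁=13, c₂=11, n=24
p_obs = C(10,4)·C(14,9)/C(24,13); sum pmf over tables with pmf ≤ p_obs
p-value (two-sided) = 0.40810
At α=0.1: p ≥ α → fail to reject H₀

reject H₀: no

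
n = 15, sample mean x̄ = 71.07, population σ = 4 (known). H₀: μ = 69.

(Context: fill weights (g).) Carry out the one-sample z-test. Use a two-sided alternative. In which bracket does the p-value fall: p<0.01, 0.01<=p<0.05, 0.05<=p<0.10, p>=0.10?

SE = σ/√n = 4/√15 = 1.0328
z = (x̄−μ₀)/SE = (71.07−69)/1.0328 = 2.0043
p-value (two-sided) = 0.04504
→ bracket: 0.01<=p<0.05

p-value bracket: 0.01<=p<0.05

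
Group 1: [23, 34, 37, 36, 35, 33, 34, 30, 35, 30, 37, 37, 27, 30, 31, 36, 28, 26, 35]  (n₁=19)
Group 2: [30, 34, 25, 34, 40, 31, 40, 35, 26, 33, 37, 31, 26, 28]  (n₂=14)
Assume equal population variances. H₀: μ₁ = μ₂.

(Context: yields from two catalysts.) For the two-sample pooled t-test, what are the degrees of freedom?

degrees of freedom = 31

df = n₁ + n₂ − 2 = 19 + 14 − 2 = 31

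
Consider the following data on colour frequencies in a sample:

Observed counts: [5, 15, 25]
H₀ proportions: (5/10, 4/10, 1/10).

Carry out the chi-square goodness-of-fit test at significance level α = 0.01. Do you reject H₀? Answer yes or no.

n = 45; E_i = n·p_i = [22.50, 18.00, 4.50]
χ² = (5−22.50)²/22.50 + (15−18.00)²/18.00 + (25−4.50)²/4.50 = 107.5000
df = 2
p-value (upper-tail) = 0.00000
At α=0.01: p < α → reject H₀

reject H₀: yes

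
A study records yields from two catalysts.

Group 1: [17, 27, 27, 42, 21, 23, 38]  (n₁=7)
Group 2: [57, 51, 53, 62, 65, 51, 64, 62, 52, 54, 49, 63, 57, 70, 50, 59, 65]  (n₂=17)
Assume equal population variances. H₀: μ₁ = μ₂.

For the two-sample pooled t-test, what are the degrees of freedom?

degrees of freedom = 22

df = n₁ + n₂ − 2 = 7 + 17 − 2 = 22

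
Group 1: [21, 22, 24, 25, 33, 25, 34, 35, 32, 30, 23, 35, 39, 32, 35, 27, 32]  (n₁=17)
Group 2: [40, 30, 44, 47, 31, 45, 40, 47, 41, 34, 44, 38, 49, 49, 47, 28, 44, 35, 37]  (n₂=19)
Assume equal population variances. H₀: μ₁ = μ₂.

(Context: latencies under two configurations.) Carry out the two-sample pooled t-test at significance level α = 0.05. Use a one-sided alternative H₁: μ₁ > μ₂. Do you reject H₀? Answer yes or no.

reject H₀: no

x̄₁=29.647, s₁=5.477, n₁=17
x̄₂=40.526, s₂=6.569, n₂=19
s_p² = [16·5.477² + 18·6.569²]/34 = 36.9594
SE = √(s_p²·(1/17+1/19)) = 2.0296
t = (29.647−40.526)/2.0296 = -5.3603
df = 34
p-value (one-sided, H₁ greater) = 1.00000
At α=0.05: p ≥ α → fail to reject H₀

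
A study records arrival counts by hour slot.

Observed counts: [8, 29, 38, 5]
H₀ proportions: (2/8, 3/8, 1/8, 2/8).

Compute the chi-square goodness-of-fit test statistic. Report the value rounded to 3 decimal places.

test statistic = 96.883

n = 80; E_i = n·p_i = [20.00, 30.00, 10.00, 20.00]
χ² = (8−20.00)²/20.00 + (29−30.00)²/30.00 + (38−10.00)²/10.00 + (5−20.00)²/20.00 = 96.8833
df = 3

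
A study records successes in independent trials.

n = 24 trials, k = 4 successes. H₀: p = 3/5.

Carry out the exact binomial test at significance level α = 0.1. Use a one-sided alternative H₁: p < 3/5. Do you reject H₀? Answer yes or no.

reject H₀: yes

Exact binomial: n=24, k=4, p₀=3/5=0.6000
P(X≤4) from Σ C(n,i)·p₀^i·(1−p₀)^(n−i)
p-value (one-sided, H₁ less) = 0.00002
At α=0.1: p < α → reject H₀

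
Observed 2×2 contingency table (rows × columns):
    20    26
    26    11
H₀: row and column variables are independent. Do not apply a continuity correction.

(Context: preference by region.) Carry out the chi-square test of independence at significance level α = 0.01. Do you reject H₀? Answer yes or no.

Row totals [46, 37], col totals [46, 37], n=83
χ² = (20−25.49)²/25.49 + (26−20.51)²/20.51 + (26−20.51)²/20.51 + (11−16.49)²/16.49 = 5.9578
df = 1
p-value (upper-tail) = 0.01465
At α=0.01: p ≥ α → fail to reject H₀

reject H₀: no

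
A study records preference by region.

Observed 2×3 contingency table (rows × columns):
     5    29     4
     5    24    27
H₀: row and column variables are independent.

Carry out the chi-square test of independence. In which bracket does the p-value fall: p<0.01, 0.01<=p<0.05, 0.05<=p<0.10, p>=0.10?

p-value bracket: p<0.01

Row totals [38, 56], col totals [10, 53, 31], n=94
χ² = (5−4.04)²/4.04 + (29−21.43)²/21.43 + (4−12.53)²/12.53 + (5−5.96)²/5.96 + (24−31.57)²/31.57 + (27−18.47)²/18.47 = 14.6257
df = 2
p-value (upper-tail) = 0.00067
→ bracket: p<0.01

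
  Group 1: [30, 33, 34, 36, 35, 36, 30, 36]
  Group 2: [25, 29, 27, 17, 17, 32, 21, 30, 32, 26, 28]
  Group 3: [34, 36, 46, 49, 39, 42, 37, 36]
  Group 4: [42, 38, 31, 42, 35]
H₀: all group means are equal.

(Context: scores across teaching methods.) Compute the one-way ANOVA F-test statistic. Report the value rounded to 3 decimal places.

test statistic = 15.800

Group means [33.75, 25.82, 39.88, 37.60], grand mean 33.156
SSB = Σnᵢ(x̄ᵢ−x̄)² = 1055.007; SSW = ΣΣ(x−x̄ᵢ)² = 623.211
MSB = 1055.007/3 = 351.6691; MSW = 623.211/28 = 22.2575
F = MSB/MSW = 15.8000
df = (3, 28)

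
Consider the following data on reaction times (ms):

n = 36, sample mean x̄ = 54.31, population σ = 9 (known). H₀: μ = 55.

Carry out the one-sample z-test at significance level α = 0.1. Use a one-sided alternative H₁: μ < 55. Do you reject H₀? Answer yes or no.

SE = σ/√n = 9/√36 = 1.5000
z = (x̄−μ₀)/SE = (54.31−55)/1.5000 = -0.4600
p-value (one-sided, H₁ less) = 0.32276
At α=0.1: p ≥ α → fail to reject H₀

reject H₀: no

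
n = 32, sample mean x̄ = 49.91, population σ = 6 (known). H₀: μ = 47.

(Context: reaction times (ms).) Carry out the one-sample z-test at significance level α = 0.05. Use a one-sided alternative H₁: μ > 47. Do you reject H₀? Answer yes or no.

SE = σ/√n = 6/√32 = 1.0607
z = (x̄−μ₀)/SE = (49.91−47)/1.0607 = 2.7436
p-value (one-sided, H₁ greater) = 0.00304
At α=0.05: p < α → reject H₀

reject H₀: yes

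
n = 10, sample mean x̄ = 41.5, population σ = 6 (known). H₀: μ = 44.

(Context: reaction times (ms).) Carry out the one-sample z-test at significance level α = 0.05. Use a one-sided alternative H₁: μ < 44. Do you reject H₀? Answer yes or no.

SE = σ/√n = 6/√10 = 1.8974
z = (x̄−μ₀)/SE = (41.5−44)/1.8974 = -1.3176
p-value (one-sided, H₁ less) = 0.09382
At α=0.05: p ≥ α → fail to reject H₀

reject H₀: no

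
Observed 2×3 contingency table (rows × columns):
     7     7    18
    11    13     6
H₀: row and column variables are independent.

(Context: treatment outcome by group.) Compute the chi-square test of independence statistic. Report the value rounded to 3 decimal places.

test statistic = 8.633

Row totals [32, 30], col totals [18, 20, 24], n=62
χ² = (7−9.29)²/9.29 + (7−10.32)²/10.32 + (18−12.39)²/12.39 + (11−8.71)²/8.71 + (13−9.68)²/9.68 + (6−11.61)²/11.61 = 8.6334
df = 2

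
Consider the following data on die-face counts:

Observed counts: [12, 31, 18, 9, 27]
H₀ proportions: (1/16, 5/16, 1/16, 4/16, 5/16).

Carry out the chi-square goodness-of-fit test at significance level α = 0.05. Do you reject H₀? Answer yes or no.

n = 97; E_i = n·p_i = [6.06, 30.31, 6.06, 24.25, 30.31]
χ² = (12−6.06)²/6.06 + (31−30.31)²/30.31 + (18−6.06)²/6.06 + (9−24.25)²/24.25 + (27−30.31)²/30.31 = 39.2887
df = 4
p-value (upper-tail) = 0.00000
At α=0.05: p < α → reject H₀

reject H₀: yes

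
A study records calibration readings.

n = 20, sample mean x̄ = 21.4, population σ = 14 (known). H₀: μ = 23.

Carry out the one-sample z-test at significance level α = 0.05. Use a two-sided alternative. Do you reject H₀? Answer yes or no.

reject H₀: no

SE = σ/√n = 14/√20 = 3.1305
z = (x̄−μ₀)/SE = (21.4−23)/3.1305 = -0.5111
p-value (two-sided) = 0.60928
At α=0.05: p ≥ α → fail to reject H₀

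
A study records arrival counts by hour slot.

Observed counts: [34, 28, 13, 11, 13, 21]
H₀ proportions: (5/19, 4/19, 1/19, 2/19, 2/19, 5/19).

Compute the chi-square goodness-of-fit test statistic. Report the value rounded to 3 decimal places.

n = 120; E_i = n·p_i = [31.58, 25.26, 6.32, 12.63, 12.63, 31.58]
χ² = (34−31.58)²/31.58 + (28−25.26)²/25.26 + (13−6.32)²/6.32 + (11−12.63)²/12.63 + (13−12.63)²/12.63 + (21−31.58)²/31.58 = 11.3217
df = 5

test statistic = 11.322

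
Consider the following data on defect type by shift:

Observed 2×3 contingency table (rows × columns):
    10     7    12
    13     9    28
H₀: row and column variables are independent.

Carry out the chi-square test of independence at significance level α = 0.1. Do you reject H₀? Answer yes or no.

Row totals [29, 50], col totals [23, 16, 40], n=79
χ² = (10−8.44)²/8.44 + (7−5.87)²/5.87 + (12−14.68)²/14.68 + (13−14.56)²/14.56 + (9−10.13)²/10.13 + (28−25.32)²/25.32 = 1.5700
df = 2
p-value (upper-tail) = 0.45613
At α=0.1: p ≥ α → fail to reject H₀

reject H₀: no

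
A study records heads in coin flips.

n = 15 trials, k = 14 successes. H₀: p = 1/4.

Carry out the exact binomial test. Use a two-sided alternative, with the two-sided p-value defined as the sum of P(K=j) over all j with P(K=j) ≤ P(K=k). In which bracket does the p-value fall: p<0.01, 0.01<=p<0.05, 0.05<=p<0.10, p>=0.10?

p-value bracket: p<0.01

Exact binomial: n=15, k=14, p₀=1/4=0.2500
P(X=j) = C(n,j)·p₀^j·(1−p₀)^(n−j); p = Σ P(X=j) over j with P(X=j) ≤ P(X=14)
p-value (two-sided) = 0.00000
→ bracket: p<0.01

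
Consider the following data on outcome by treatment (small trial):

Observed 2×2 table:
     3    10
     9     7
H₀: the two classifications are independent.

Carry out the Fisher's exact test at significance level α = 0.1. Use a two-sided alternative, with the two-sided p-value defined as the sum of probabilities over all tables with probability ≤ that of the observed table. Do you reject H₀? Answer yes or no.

Margins: r₁=13, r₂=16, c₁=12, c₂=17, n=29
p_obs = C(13,3)·C(16,9)/C(29,12); sum pmf over tables with pmf ≤ p_obs
p-value (two-sided) = 0.12975
At α=0.1: p ≥ α → fail to reject H₀

reject H₀: no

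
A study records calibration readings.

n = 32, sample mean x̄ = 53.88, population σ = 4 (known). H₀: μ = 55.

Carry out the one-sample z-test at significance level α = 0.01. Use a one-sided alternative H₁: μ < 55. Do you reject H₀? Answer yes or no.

SE = σ/√n = 4/√32 = 0.7071
z = (x̄−μ₀)/SE = (53.88−55)/0.7071 = -1.5839
p-value (one-sided, H₁ less) = 0.05661
At α=0.01: p ≥ α → fail to reject H₀

reject H₀: no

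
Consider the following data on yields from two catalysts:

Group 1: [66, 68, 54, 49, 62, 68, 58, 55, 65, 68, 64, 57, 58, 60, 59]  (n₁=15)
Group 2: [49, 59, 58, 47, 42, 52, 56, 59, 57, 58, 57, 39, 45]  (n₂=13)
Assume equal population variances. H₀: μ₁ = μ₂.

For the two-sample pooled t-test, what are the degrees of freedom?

df = n₁ + n₂ − 2 = 15 + 13 − 2 = 26

degrees of freedom = 26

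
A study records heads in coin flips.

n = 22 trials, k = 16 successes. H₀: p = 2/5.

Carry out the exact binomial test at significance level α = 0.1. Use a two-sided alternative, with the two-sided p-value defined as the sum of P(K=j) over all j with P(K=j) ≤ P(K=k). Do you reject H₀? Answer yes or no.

reject H₀: yes

Exact binomial: n=22, k=16, p₀=2/5=0.4000
P(X=j) = C(n,j)·p₀^j·(1−p₀)^(n−j); p = Σ P(X=j) over j with P(X=j) ≤ P(X=16)
p-value (two-sided) = 0.00348
At α=0.1: p < α → reject H₀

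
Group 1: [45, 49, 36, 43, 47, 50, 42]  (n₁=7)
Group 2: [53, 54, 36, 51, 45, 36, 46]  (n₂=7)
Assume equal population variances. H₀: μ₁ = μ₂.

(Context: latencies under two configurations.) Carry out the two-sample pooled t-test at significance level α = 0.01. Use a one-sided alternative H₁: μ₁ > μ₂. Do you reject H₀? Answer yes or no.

reject H₀: no

x̄₁=44.571, s₁=4.791, n₁=7
x̄₂=45.857, s₂=7.515, n₂=7
s_p² = [6·4.791² + 6·7.515²]/12 = 39.7143
SE = √(s_p²·(1/7+1/7)) = 3.3685
t = (44.571−45.857)/3.3685 = -0.3817
df = 12
p-value (one-sided, H₁ greater) = 0.64532
At α=0.01: p ≥ α → fail to reject H₀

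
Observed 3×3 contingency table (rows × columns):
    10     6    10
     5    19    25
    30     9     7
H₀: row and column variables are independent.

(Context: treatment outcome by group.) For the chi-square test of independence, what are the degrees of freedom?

degrees of freedom = 4

df = (r−1)(c−1) = (3−1)·(3−1) = 4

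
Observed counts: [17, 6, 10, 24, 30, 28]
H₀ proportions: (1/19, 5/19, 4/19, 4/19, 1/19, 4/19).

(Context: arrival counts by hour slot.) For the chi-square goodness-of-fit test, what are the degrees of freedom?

degrees of freedom = 5

df = k − 1 = 6 − 1 = 5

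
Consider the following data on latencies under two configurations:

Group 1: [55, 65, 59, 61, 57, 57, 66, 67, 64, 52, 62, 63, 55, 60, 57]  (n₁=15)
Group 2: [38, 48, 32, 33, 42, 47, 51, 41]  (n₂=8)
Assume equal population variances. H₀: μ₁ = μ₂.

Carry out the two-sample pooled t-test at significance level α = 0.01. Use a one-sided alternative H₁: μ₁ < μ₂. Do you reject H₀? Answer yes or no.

x̄₁=60.000, s₁=4.488, n₁=15
x̄₂=41.500, s₂=6.949, n₂=8
s_p² = [14·4.488² + 7·6.949²]/21 = 29.5238
SE = √(s_p²·(1/15+1/8)) = 2.3788
t = (60.000−41.500)/2.3788 = 7.7770
df = 21
p-value (one-sided, H₁ less) = 1.00000
At α=0.01: p ≥ α → fail to reject H₀

reject H₀: no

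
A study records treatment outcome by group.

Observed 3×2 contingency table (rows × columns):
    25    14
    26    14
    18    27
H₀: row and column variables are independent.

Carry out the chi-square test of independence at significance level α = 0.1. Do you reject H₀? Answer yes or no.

reject H₀: yes

Row totals [39, 40, 45], col totals [69, 55], n=124
χ² = (25−21.70)²/21.70 + (14−17.30)²/17.30 + (26−22.26)²/22.26 + (14−17.74)²/17.74 + (18−25.04)²/25.04 + (27−19.96)²/19.96 = 7.0113
df = 2
p-value (upper-tail) = 0.03003
At α=0.1: p < α → reject H₀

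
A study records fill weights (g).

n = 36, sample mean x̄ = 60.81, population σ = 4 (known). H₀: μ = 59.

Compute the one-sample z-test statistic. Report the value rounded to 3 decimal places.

SE = σ/√n = 4/√36 = 0.6667
z = (x̄−μ₀)/SE = (60.81−59)/0.6667 = 2.7150

test statistic = 2.715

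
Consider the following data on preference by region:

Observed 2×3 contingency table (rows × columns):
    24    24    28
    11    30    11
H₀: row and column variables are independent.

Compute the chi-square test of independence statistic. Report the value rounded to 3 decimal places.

test statistic = 8.712

Row totals [76, 52], col totals [35, 54, 39], n=128
χ² = (24−20.78)²/20.78 + (24−32.06)²/32.06 + (28−23.16)²/23.16 + (11−14.22)²/14.22 + (30−21.94)²/21.94 + (11−15.84)²/15.84 = 8.7118
df = 2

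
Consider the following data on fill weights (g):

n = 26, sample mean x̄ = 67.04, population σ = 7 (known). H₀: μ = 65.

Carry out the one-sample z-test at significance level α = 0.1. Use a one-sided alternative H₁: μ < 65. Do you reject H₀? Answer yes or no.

reject H₀: no

SE = σ/√n = 7/√26 = 1.3728
z = (x̄−μ₀)/SE = (67.04−65)/1.3728 = 1.4860
p-value (one-sided, H₁ less) = 0.93136
At α=0.1: p ≥ α → fail to reject H₀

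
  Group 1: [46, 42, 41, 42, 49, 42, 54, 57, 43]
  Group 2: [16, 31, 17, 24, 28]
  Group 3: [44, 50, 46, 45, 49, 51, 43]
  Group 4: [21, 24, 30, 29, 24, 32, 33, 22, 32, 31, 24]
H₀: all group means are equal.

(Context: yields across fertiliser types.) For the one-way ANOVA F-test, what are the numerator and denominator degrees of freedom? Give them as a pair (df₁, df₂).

k = 4 groups, N = 32 total
df = (k−1, N−k) = (4−1, 32−4) = (3, 28)

degrees of freedom = [3, 28]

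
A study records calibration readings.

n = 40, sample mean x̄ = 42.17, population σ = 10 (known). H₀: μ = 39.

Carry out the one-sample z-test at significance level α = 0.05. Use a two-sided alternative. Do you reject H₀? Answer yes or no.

reject H₀: yes

SE = σ/√n = 10/√40 = 1.5811
z = (x̄−μ₀)/SE = (42.17−39)/1.5811 = 2.0049
p-value (two-sided) = 0.04498
At α=0.05: p < α → reject H₀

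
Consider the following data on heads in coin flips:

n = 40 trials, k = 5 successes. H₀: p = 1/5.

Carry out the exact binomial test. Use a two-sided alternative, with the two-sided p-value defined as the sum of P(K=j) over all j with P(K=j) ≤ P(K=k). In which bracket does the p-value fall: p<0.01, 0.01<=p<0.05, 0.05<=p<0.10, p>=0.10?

p-value bracket: p>=0.10

Exact binomial: n=40, k=5, p₀=1/5=0.2000
P(X=j) = C(n,j)·p₀^j·(1−p₀)^(n−j); p = Σ P(X=j) over j with P(X=j) ≤ P(X=5)
p-value (two-sided) = 0.32210
→ bracket: p>=0.10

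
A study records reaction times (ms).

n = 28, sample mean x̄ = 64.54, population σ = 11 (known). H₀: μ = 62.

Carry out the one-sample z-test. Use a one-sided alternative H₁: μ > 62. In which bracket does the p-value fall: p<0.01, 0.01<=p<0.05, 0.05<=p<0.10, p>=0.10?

SE = σ/√n = 11/√28 = 2.0788
z = (x̄−μ₀)/SE = (64.54−62)/2.0788 = 1.2219
p-value (one-sided, H₁ greater) = 0.11088
→ bracket: p>=0.10

p-value bracket: p>=0.10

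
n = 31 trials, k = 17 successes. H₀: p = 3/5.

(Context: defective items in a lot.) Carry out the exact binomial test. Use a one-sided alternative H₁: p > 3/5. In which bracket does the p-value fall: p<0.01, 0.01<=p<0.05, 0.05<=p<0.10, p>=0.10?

Exact binomial: n=31, k=17, p₀=3/5=0.6000
P(X≥17) from Σ C(n,i)·p₀^i·(1−p₀)^(n−i)
p-value (one-sided, H₁ greater) = 0.78058
→ bracket: p>=0.10

p-value bracket: p>=0.10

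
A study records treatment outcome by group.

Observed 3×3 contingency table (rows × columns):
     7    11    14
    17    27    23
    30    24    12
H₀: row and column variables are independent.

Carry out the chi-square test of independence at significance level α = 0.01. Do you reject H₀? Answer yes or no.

reject H₀: no

Row totals [32, 67, 66], col totals [54, 62, 49], n=165
χ² = (7−10.47)²/10.47 + (11−12.02)²/12.02 + (14−9.50)²/9.50 + (17−21.93)²/21.93 + (27−25.18)²/25.18 + (23−19.90)²/19.90 + (30−21.60)²/21.60 + (24−24.80)²/24.80 + (12−19.60)²/19.60 = 11.3296
df = 4
p-value (upper-tail) = 0.02310
At α=0.01: p ≥ α → fail to reject H₀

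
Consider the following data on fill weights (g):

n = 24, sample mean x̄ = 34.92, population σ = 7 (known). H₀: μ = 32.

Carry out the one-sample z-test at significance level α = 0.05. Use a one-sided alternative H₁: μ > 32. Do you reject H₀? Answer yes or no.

reject H₀: yes

SE = σ/√n = 7/√24 = 1.4289
z = (x̄−μ₀)/SE = (34.92−32)/1.4289 = 2.0436
p-value (one-sided, H₁ greater) = 0.02050
At α=0.05: p < α → reject H₀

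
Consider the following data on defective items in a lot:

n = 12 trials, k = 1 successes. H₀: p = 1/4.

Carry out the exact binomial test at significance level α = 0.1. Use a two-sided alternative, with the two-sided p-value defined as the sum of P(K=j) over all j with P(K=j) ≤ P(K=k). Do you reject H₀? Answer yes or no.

Exact binomial: n=12, k=1, p₀=1/4=0.2500
P(X=j) = C(n,j)·p₀^j·(1−p₀)^(n−j); p = Σ P(X=j) over j with P(X=j) ≤ P(X=1)
p-value (two-sided) = 0.31603
At α=0.1: p ≥ α → fail to reject H₀

reject H₀: no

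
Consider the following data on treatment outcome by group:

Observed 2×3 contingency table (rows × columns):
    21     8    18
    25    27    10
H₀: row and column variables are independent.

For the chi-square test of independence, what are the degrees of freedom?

df = (r−1)(c−1) = (2−1)·(3−1) = 2

degrees of freedom = 2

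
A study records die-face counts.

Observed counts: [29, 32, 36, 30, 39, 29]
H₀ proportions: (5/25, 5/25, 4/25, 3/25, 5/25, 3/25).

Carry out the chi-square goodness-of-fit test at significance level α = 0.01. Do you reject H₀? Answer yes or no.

reject H₀: no

n = 195; E_i = n·p_i = [39.00, 39.00, 31.20, 23.40, 39.00, 23.40]
χ² = (29−39.00)²/39.00 + (32−39.00)²/39.00 + (36−31.20)²/31.20 + (30−23.40)²/23.40 + (39−39.00)²/39.00 + (29−23.40)²/23.40 = 7.7607
df = 5
p-value (upper-tail) = 0.16993
At α=0.01: p ≥ α → fail to reject H₀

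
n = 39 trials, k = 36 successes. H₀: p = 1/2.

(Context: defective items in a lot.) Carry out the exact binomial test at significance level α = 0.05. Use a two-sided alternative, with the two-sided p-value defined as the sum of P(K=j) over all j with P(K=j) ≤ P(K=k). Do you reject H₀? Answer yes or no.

reject H₀: yes

Exact binomial: n=39, k=36, p₀=1/2=0.5000
P(X=j) = C(n,j)·p₀^j·(1−p₀)^(n−j); p = Σ P(X=j) over j with P(X=j) ≤ P(X=36)
p-value (two-sided) = 0.00000
At α=0.05: p < α → reject H₀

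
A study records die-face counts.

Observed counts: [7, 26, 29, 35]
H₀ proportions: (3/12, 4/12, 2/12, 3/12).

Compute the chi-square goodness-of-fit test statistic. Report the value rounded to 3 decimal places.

test statistic = 28.464

n = 97; E_i = n·p_i = [24.25, 32.33, 16.17, 24.25]
χ² = (7−24.25)²/24.25 + (26−32.33)²/32.33 + (29−16.17)²/16.17 + (35−24.25)²/24.25 = 28.4639
df = 3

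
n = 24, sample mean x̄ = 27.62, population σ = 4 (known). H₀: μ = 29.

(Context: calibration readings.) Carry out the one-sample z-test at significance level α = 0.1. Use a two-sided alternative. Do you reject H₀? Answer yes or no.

SE = σ/√n = 4/√24 = 0.8165
z = (x̄−μ₀)/SE = (27.62−29)/0.8165 = -1.6901
p-value (two-sided) = 0.09100
At α=0.1: p < α → reject H₀

reject H₀: yes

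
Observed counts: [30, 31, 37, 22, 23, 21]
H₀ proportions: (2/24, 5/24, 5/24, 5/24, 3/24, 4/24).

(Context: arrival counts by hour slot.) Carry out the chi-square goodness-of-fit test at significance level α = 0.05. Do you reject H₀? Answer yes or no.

n = 164; E_i = n·p_i = [13.67, 34.17, 34.17, 34.17, 20.50, 27.33]
χ² = (30−13.67)²/13.67 + (31−34.17)²/34.17 + (37−34.17)²/34.17 + (22−34.17)²/34.17 + (23−20.50)²/20.50 + (21−27.33)²/27.33 = 26.1537
df = 5
p-value (upper-tail) = 0.00008
At α=0.05: p < α → reject H₀

reject H₀: yes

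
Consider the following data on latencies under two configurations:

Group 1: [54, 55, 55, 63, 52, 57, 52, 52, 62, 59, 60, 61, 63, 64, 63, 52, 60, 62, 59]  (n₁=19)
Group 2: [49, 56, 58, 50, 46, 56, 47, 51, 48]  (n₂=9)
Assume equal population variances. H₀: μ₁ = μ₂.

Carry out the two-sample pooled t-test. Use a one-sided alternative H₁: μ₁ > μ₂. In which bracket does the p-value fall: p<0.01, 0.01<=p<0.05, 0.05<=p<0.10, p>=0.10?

p-value bracket: p<0.01

x̄₁=58.158, s₁=4.349, n₁=19
x̄₂=51.222, s₂=4.381, n₂=9
s_p² = [18·4.349² + 8·4.381²]/26 = 19.0031
SE = √(s_p²·(1/19+1/9)) = 1.7640
t = (58.158−51.222)/1.7640 = 3.9318
df = 26
p-value (one-sided, H₁ greater) = 0.00028
→ bracket: p<0.01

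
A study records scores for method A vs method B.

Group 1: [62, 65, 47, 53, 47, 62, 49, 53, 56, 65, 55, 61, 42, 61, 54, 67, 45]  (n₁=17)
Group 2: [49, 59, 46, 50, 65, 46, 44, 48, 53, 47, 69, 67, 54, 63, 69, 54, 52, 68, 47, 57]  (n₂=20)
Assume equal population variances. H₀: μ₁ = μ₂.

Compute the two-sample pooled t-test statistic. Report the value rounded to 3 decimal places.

test statistic = 0.066

x̄₁=55.529, s₁=7.715, n₁=17
x̄₂=55.350, s₂=8.653, n₂=20
s_p² = [16·7.715² + 19·8.653²]/35 = 67.8510
SE = √(s_p²·(1/17+1/20)) = 2.7173
t = (55.529−55.350)/2.7173 = 0.0660
df = 35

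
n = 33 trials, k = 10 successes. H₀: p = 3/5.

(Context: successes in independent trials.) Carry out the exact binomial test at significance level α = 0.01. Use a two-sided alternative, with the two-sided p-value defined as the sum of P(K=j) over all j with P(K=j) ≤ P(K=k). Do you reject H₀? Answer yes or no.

Exact binomial: n=33, k=10, p₀=3/5=0.6000
P(X=j) = C(n,j)·p₀^j·(1−p₀)^(n−j); p = Σ P(X=j) over j with P(X=j) ≤ P(X=10)
p-value (two-sided) = 0.00101
At α=0.01: p < α → reject H₀

reject H₀: yes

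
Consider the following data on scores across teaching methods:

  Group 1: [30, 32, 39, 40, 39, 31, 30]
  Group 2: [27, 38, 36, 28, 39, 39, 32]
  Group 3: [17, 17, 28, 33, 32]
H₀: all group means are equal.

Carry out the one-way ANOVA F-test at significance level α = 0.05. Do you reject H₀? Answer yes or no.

reject H₀: yes

Group means [34.43, 34.14, 25.40], grand mean 31.947
SSB = Σnᵢ(x̄ᵢ−x̄)² = 291.176; SSW = ΣΣ(x−x̄ᵢ)² = 537.771
MSB = 291.176/2 = 145.5880; MSW = 537.771/16 = 33.6107
F = MSB/MSW = 4.3316
df = (2, 16)
p-value (upper-tail) = 0.03137
At α=0.05: p < α → reject H₀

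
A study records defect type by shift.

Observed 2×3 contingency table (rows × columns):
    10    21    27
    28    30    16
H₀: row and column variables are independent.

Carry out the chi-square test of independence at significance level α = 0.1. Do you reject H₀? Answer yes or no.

Row totals [58, 74], col totals [38, 51, 43], n=132
χ² = (10−16.70)²/16.70 + (21−22.41)²/22.41 + (27−18.89)²/18.89 + (28−21.30)²/21.30 + (30−28.59)²/28.59 + (16−24.11)²/24.11 = 11.1530
df = 2
p-value (upper-tail) = 0.00379
At α=0.1: p < α → reject H₀

reject H₀: yes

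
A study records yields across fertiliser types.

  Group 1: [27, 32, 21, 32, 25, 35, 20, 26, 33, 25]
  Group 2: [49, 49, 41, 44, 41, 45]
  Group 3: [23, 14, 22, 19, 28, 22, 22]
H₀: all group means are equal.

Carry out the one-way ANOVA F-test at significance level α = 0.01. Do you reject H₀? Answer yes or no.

reject H₀: yes

Group means [27.60, 44.83, 21.43], grand mean 30.217
SSB = Σnᵢ(x̄ᵢ−x̄)² = 1890.965; SSW = ΣΣ(x−x̄ᵢ)² = 412.948
MSB = 1890.965/2 = 945.4827; MSW = 412.948/20 = 20.6474
F = MSB/MSW = 45.7919
df = (2, 20)
p-value (upper-tail) = 0.00000
At α=0.01: p < α → reject H₀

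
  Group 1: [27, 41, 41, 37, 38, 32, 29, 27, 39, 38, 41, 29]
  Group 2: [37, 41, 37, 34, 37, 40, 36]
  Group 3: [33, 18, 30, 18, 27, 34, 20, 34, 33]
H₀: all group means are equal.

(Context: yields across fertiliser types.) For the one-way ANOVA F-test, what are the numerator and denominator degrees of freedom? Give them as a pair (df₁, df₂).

degrees of freedom = [2, 25]

k = 3 groups, N = 28 total
df = (k−1, N−k) = (3−1, 28−3) = (2, 25)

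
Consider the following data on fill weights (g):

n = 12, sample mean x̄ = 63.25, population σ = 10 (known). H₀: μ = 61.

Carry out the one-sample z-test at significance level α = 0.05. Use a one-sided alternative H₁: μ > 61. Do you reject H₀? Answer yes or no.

SE = σ/√n = 10/√12 = 2.8868
z = (x̄−μ₀)/SE = (63.25−61)/2.8868 = 0.7794
p-value (one-sided, H₁ greater) = 0.21787
At α=0.05: p ≥ α → fail to reject H₀

reject H₀: no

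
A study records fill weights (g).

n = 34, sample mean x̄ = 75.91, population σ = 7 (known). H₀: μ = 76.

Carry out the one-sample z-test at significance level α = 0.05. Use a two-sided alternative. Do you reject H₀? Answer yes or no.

SE = σ/√n = 7/√34 = 1.2005
z = (x̄−μ₀)/SE = (75.91−76)/1.2005 = -0.0750
p-value (two-sided) = 0.94024
At α=0.05: p ≥ α → fail to reject H₀

reject H₀: no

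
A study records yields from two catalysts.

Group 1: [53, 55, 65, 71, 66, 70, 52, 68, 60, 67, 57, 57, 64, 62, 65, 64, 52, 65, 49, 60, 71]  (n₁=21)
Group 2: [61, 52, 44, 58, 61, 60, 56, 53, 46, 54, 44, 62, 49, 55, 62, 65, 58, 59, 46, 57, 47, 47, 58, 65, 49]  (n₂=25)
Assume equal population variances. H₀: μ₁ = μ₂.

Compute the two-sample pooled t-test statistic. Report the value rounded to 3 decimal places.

x̄₁=61.571, s₁=6.675, n₁=21
x̄₂=54.720, s₂=6.643, n₂=25
s_p² = [20·6.675² + 24·6.643²]/44 = 44.3223
SE = √(s_p²·(1/21+1/25)) = 1.9707
t = (61.571−54.720)/1.9707 = 3.4767
df = 44

test statistic = 3.477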